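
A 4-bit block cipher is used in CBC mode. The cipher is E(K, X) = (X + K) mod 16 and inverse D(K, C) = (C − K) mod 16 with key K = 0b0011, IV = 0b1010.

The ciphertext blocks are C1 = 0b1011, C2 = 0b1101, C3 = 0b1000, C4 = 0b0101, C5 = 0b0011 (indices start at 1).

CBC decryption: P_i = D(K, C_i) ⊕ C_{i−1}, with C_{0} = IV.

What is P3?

P3: D(K, 0b1000) = 0b0101; 0b0101 ⊕ 0b1101 = 0b1000.

P3 = 0b1000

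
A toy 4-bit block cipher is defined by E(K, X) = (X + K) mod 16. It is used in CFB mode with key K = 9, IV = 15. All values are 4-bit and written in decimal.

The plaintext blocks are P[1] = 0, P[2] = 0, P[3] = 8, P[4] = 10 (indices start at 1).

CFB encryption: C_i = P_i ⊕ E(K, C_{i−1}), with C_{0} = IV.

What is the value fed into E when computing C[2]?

8

C[1]: E(K, 15) = 8; 0 ⊕ 8 = 8.
C[2]: E(K, 8) = 1; 0 ⊕ 1 = 1.
So the input to E for block [2] is 8.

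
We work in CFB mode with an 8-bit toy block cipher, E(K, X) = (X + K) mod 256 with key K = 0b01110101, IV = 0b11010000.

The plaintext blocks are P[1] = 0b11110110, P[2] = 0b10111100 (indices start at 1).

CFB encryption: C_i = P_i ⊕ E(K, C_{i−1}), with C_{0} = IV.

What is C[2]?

C[2] = 0b10010100

C[1]: E(K, 0b11010000) = 0b01000101; 0b11110110 ⊕ 0b01000101 = 0b10110011.
C[2]: E(K, 0b10110011) = 0b00101000; 0b10111100 ⊕ 0b00101000 = 0b10010100.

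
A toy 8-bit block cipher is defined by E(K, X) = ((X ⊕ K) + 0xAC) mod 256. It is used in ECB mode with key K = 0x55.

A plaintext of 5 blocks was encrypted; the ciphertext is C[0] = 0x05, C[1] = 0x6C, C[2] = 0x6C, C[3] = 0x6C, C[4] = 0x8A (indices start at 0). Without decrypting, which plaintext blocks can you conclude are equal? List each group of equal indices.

P[1] = P[2] = P[3]

ECB encrypts each block independently with the same key, so equal ciphertext blocks imply equal plaintext blocks.
C[1] = C[2] = C[3] = 0x6C, so P[1] = P[2] = P[3].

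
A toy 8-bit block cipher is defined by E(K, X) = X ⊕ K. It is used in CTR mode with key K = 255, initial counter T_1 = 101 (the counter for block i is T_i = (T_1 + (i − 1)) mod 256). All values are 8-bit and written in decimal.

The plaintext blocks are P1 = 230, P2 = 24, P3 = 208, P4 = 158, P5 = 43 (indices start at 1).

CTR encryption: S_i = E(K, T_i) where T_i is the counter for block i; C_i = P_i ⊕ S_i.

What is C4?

C4 = 9

C1: T = 101, S = E(K, T) = 154; 230 ⊕ 154 = 124.
C2: T = 102, S = E(K, T) = 153; 24 ⊕ 153 = 129.
C3: T = 103, S = E(K, T) = 152; 208 ⊕ 152 = 72.
C4: T = 104, S = E(K, T) = 151; 158 ⊕ 151 = 9.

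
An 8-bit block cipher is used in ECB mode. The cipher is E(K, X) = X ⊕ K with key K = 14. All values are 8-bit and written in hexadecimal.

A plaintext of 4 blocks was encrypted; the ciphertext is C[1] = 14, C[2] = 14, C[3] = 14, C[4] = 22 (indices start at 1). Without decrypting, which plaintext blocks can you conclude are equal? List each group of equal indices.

P[1] = P[2] = P[3]

ECB encrypts each block independently with the same key, so equal ciphertext blocks imply equal plaintext blocks.
C[1] = C[2] = C[3] = 14, so P[1] = P[2] = P[3].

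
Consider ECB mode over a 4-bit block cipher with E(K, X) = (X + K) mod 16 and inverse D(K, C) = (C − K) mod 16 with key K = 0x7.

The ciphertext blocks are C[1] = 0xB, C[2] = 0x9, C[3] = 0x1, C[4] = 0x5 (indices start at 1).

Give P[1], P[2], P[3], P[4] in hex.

ECB decryption: P_i = D(K, C_i).
P[1]: D(K, 0xB) = 0x4.
P[2]: D(K, 0x9) = 0x2.
P[3]: D(K, 0x1) = 0xA.
P[4]: D(K, 0x5) = 0xE.

P[1] = 0x4, P[2] = 0x2, P[3] = 0xA, P[4] = 0xE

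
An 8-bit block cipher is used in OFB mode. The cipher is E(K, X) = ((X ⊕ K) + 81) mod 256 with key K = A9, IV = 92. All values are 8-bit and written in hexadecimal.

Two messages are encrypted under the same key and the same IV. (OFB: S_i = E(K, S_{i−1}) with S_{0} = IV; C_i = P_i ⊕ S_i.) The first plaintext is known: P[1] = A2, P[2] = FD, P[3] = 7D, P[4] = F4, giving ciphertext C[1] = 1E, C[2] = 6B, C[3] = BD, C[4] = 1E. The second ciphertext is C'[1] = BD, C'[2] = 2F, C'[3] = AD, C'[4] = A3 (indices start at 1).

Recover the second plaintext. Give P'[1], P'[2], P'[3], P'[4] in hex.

P'[1] = 01, P'[2] = B9, P'[3] = 6D, P'[4] = 49

In OFB with a reused IV, both messages share the same keystream S_i, so C_i ⊕ C'_i = P_i ⊕ P'_i and thus P'_i = P_i ⊕ C_i ⊕ C'_i.
P'[1]: A2 ⊕ 1E ⊕ BD = 01.
P'[2]: FD ⊕ 6B ⊕ 2F = B9.
P'[3]: 7D ⊕ BD ⊕ AD = 6D.
P'[4]: F4 ⊕ 1E ⊕ A3 = 49.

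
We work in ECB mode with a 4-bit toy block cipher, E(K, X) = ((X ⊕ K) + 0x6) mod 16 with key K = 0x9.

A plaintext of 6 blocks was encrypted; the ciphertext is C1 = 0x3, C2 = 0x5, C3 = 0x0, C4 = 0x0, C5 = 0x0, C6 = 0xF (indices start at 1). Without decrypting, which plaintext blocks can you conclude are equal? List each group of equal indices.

ECB encrypts each block independently with the same key, so equal ciphertext blocks imply equal plaintext blocks.
C3 = C4 = C5 = 0x0, so P3 = P4 = P5.

P3 = P4 = P5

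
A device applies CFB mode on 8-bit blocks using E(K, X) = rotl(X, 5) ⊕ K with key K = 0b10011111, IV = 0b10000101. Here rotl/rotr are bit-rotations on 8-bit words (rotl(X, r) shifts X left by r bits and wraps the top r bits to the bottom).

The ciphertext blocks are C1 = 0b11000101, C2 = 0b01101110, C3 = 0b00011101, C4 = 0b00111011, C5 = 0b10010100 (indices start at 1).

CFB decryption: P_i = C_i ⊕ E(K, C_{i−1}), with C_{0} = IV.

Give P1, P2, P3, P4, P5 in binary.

P1: E(K, 0b10000101) = 0b00101111; 0b11000101 ⊕ 0b00101111 = 0b11101010.
P2: E(K, 0b11000101) = 0b00100111; 0b01101110 ⊕ 0b00100111 = 0b01001001.
P3: E(K, 0b01101110) = 0b01010010; 0b00011101 ⊕ 0b01010010 = 0b01001111.
P4: E(K, 0b00011101) = 0b00111100; 0b00111011 ⊕ 0b00111100 = 0b00000111.
P5: E(K, 0b00111011) = 0b11111000; 0b10010100 ⊕ 0b11111000 = 0b01101100.

P1 = 0b11101010, P2 = 0b01001001, P3 = 0b01001111, P4 = 0b00000111, P5 = 0b01101100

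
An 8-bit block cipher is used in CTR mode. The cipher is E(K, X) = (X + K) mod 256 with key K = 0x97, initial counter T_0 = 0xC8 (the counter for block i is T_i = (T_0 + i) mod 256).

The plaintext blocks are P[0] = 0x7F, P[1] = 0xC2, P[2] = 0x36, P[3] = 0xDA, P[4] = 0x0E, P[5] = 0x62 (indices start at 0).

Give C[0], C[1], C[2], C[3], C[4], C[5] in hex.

CTR encryption: S_i = E(K, T_i) where T_i is the counter for block i; C_i = P_i ⊕ S_i.
C[0]: T = 0xC8, S = E(K, T) = 0x5F; 0x7F ⊕ 0x5F = 0x20.
C[1]: T = 0xC9, S = E(K, T) = 0x60; 0xC2 ⊕ 0x60 = 0xA2.
C[2]: T = 0xCA, S = E(K, T) = 0x61; 0x36 ⊕ 0x61 = 0x57.
C[3]: T = 0xCB, S = E(K, T) = 0x62; 0xDA ⊕ 0x62 = 0xB8.
C[4]: T = 0xCC, S = E(K, T) = 0x63; 0x0E ⊕ 0x63 = 0x6D.
C[5]: T = 0xCD, S = E(K, T) = 0x64; 0x62 ⊕ 0x64 = 0x06.

C[0] = 0x20, C[1] = 0xA2, C[2] = 0x57, C[3] = 0xB8, C[4] = 0x6D, C[5] = 0x06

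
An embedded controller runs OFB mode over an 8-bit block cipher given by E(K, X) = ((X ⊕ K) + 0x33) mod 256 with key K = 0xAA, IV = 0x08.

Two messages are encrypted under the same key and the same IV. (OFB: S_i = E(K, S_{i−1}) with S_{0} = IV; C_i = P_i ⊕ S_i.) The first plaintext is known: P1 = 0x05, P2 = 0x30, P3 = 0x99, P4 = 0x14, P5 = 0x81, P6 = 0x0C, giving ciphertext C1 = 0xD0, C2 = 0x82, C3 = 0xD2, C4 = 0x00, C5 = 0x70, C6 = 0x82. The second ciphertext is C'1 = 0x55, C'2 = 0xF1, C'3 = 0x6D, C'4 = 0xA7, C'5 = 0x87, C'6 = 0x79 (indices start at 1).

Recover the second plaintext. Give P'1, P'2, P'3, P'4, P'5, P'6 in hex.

P'1 = 0x80, P'2 = 0x43, P'3 = 0x26, P'4 = 0xB3, P'5 = 0x76, P'6 = 0xF7

In OFB with a reused IV, both messages share the same keystream S_i, so C_i ⊕ C'_i = P_i ⊕ P'_i and thus P'_i = P_i ⊕ C_i ⊕ C'_i.
P'1: 0x05 ⊕ 0xD0 ⊕ 0x55 = 0x80.
P'2: 0x30 ⊕ 0x82 ⊕ 0xF1 = 0x43.
P'3: 0x99 ⊕ 0xD2 ⊕ 0x6D = 0x26.
P'4: 0x14 ⊕ 0x00 ⊕ 0xA7 = 0xB3.
P'5: 0x81 ⊕ 0x70 ⊕ 0x87 = 0x76.
P'6: 0x0C ⊕ 0x82 ⊕ 0x79 = 0xF7.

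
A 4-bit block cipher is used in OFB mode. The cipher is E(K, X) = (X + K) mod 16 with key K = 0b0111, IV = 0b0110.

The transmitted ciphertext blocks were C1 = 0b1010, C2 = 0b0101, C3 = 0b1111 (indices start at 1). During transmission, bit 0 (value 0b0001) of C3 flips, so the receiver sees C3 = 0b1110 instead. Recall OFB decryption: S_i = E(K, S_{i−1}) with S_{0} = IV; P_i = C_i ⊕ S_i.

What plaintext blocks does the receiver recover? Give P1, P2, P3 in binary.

P1 = 0b0111, P2 = 0b0001, P3 = 0b0101

Only C3 changed, to 0b1110. In OFB, a change in C_i flips the same bit in P_i only; the keystream is unaffected. Decrypting the received ciphertext:
P1: S = E(K, 0b0110) = 0b1101; 0b1010 ⊕ 0b1101 = 0b0111.
P2: S = E(K, 0b1101) = 0b0100; 0b0101 ⊕ 0b0100 = 0b0001.
P3: S = E(K, 0b0100) = 0b1011; 0b1110 ⊕ 0b1011 = 0b0101.
Blocks that differ from the original plaintext: P3.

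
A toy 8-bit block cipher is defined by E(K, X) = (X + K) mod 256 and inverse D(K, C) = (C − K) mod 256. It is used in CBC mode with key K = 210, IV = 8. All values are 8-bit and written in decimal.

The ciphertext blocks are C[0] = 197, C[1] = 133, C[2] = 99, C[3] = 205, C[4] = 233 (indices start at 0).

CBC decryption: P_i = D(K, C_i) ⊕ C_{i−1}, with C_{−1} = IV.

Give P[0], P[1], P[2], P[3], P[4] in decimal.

P[0] = 251, P[1] = 118, P[2] = 20, P[3] = 152, P[4] = 218

P[0]: D(K, 197) = 243; 243 ⊕ 8 = 251.
P[1]: D(K, 133) = 179; 179 ⊕ 197 = 118.
P[2]: D(K, 99) = 145; 145 ⊕ 133 = 20.
P[3]: D(K, 205) = 251; 251 ⊕ 99 = 152.
P[4]: D(K, 233) = 23; 23 ⊕ 205 = 218.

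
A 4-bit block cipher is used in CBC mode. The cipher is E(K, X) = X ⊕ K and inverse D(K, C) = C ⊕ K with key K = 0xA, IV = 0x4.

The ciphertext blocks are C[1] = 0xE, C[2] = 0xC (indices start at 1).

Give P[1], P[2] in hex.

P[1] = 0x0, P[2] = 0x8

CBC decryption: P_i = D(K, C_i) ⊕ C_{i−1}, with C_{0} = IV.
P[1]: D(K, 0xE) = 0x4; 0x4 ⊕ 0x4 = 0x0.
P[2]: D(K, 0xC) = 0x6; 0x6 ⊕ 0xE = 0x8.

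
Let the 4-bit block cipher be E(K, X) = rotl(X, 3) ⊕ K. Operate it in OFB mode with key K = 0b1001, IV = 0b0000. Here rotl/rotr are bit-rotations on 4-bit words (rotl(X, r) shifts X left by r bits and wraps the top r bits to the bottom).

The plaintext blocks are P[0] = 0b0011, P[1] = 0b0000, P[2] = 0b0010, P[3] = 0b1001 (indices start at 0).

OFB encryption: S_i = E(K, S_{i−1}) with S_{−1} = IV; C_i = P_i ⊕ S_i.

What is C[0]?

C[0] = 0b1010

C[0]: S = E(K, 0b0000) = 0b1001; 0b0011 ⊕ 0b1001 = 0b1010.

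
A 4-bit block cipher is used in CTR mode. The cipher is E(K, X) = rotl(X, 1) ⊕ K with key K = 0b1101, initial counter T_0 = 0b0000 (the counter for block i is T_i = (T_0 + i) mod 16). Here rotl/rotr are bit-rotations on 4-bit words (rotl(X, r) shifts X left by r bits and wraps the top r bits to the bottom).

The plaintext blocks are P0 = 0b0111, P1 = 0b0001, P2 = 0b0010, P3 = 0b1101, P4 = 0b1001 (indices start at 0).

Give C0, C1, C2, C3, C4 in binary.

C0 = 0b1010, C1 = 0b1110, C2 = 0b1011, C3 = 0b0110, C4 = 0b1100

CTR encryption: S_i = E(K, T_i) where T_i is the counter for block i; C_i = P_i ⊕ S_i.
C0: T = 0b0000, S = E(K, T) = 0b1101; 0b0111 ⊕ 0b1101 = 0b1010.
C1: T = 0b0001, S = E(K, T) = 0b1111; 0b0001 ⊕ 0b1111 = 0b1110.
C2: T = 0b0010, S = E(K, T) = 0b1001; 0b0010 ⊕ 0b1001 = 0b1011.
C3: T = 0b0011, S = E(K, T) = 0b1011; 0b1101 ⊕ 0b1011 = 0b0110.
C4: T = 0b0100, S = E(K, T) = 0b0101; 0b1001 ⊕ 0b0101 = 0b1100.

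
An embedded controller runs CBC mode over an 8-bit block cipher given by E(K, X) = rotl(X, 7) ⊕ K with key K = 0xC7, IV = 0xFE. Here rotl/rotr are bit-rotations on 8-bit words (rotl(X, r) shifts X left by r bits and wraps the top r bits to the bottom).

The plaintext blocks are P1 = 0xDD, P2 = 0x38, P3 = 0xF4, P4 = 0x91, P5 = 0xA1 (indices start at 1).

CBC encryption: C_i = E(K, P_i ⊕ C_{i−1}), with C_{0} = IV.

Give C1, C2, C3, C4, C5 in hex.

C1: P1 ⊕ 0xFE = 0x23; E(K, 0x23) = 0x56.
C2: P2 ⊕ 0x56 = 0x6E; E(K, 0x6E) = 0xF0.
C3: P3 ⊕ 0xF0 = 0x04; E(K, 0x04) = 0xC5.
C4: P4 ⊕ 0xC5 = 0x54; E(K, 0x54) = 0xED.
C5: P5 ⊕ 0xED = 0x4C; E(K, 0x4C) = 0xE1.

C1 = 0x56, C2 = 0xF0, C3 = 0xC5, C4 = 0xED, C5 = 0xE1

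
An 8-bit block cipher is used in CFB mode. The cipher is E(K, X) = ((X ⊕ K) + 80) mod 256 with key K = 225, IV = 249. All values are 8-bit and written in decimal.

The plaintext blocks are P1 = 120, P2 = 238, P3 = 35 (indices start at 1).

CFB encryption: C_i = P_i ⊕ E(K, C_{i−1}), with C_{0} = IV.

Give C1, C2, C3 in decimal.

C1: E(K, 249) = 104; 120 ⊕ 104 = 16.
C2: E(K, 16) = 65; 238 ⊕ 65 = 175.
C3: E(K, 175) = 158; 35 ⊕ 158 = 189.

C1 = 16, C2 = 175, C3 = 189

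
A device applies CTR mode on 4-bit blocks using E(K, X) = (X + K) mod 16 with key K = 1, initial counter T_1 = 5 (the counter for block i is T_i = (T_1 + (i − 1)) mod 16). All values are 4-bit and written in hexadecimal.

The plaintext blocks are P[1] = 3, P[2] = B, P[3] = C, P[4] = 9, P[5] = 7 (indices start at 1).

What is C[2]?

C[2] = C

CTR encryption: S_i = E(K, T_i) where T_i is the counter for block i; C_i = P_i ⊕ S_i.
C[1]: T = 5, S = E(K, T) = 6; 3 ⊕ 6 = 5.
C[2]: T = 6, S = E(K, T) = 7; B ⊕ 7 = C.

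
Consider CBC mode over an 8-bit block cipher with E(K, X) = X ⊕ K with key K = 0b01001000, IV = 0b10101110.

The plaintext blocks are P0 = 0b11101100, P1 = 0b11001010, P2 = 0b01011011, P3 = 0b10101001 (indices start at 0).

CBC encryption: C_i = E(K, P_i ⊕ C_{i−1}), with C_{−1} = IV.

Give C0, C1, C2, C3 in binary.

C0: P0 ⊕ 0b10101110 = 0b01000010; E(K, 0b01000010) = 0b00001010.
C1: P1 ⊕ 0b00001010 = 0b11000000; E(K, 0b11000000) = 0b10001000.
C2: P2 ⊕ 0b10001000 = 0b11010011; E(K, 0b11010011) = 0b10011011.
C3: P3 ⊕ 0b10011011 = 0b00110010; E(K, 0b00110010) = 0b01111010.

C0 = 0b00001010, C1 = 0b10001000, C2 = 0b10011011, C3 = 0b01111010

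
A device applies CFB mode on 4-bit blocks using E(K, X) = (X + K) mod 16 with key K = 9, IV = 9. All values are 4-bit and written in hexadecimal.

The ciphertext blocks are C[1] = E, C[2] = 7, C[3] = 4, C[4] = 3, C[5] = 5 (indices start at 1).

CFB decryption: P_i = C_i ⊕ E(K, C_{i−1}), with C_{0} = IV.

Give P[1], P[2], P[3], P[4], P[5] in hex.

P[1] = C, P[2] = 0, P[3] = 4, P[4] = E, P[5] = 9

P[1]: E(K, 9) = 2; E ⊕ 2 = C.
P[2]: E(K, E) = 7; 7 ⊕ 7 = 0.
P[3]: E(K, 7) = 0; 4 ⊕ 0 = 4.
P[4]: E(K, 4) = D; 3 ⊕ D = E.
P[5]: E(K, 3) = C; 5 ⊕ C = 9.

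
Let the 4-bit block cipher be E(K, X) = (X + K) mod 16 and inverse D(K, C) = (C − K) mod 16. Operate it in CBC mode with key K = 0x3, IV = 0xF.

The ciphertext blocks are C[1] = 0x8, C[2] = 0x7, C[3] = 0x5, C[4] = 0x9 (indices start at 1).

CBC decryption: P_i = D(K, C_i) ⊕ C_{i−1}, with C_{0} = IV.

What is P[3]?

P[3] = 0x5

P[3]: D(K, 0x5) = 0x2; 0x2 ⊕ 0x7 = 0x5.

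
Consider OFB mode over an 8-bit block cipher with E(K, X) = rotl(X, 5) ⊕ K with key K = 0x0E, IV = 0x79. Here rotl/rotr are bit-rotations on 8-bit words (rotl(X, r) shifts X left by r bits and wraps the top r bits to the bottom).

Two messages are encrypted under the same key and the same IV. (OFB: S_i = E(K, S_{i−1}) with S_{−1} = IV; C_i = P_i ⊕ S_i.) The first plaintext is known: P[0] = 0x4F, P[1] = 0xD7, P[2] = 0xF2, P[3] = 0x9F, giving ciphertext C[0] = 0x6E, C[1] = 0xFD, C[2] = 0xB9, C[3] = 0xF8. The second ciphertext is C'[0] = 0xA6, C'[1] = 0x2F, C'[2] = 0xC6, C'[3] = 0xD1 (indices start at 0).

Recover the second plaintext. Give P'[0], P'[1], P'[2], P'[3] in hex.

In OFB with a reused IV, both messages share the same keystream S_i, so C_i ⊕ C'_i = P_i ⊕ P'_i and thus P'_i = P_i ⊕ C_i ⊕ C'_i.
P'[0]: 0x4F ⊕ 0x6E ⊕ 0xA6 = 0x87.
P'[1]: 0xD7 ⊕ 0xFD ⊕ 0x2F = 0x05.
P'[2]: 0xF2 ⊕ 0xB9 ⊕ 0xC6 = 0x8D.
P'[3]: 0x9F ⊕ 0xF8 ⊕ 0xD1 = 0xB6.

P'[0] = 0x87, P'[1] = 0x05, P'[2] = 0x8D, P'[3] = 0xB6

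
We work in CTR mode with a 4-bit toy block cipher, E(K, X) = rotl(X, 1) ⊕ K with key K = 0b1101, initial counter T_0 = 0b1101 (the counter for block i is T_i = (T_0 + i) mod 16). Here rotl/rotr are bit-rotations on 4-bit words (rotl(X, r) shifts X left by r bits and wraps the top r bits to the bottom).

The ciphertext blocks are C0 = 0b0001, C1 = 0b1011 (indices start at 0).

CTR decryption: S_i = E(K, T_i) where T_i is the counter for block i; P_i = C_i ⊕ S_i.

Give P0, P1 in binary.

P0: T = 0b1101, S = E(K, T) = 0b0110; 0b0001 ⊕ 0b0110 = 0b0111.
P1: T = 0b1110, S = E(K, T) = 0b0000; 0b1011 ⊕ 0b0000 = 0b1011.

P0 = 0b0111, P1 = 0b1011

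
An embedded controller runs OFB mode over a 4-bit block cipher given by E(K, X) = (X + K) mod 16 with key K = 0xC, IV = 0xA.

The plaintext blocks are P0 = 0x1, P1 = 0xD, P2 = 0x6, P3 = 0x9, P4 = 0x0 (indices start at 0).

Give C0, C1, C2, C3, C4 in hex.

OFB encryption: S_i = E(K, S_{i−1}) with S_{−1} = IV; C_i = P_i ⊕ S_i.
C0: S = E(K, 0xA) = 0x6; 0x1 ⊕ 0x6 = 0x7.
C1: S = E(K, 0x6) = 0x2; 0xD ⊕ 0x2 = 0xF.
C2: S = E(K, 0x2) = 0xE; 0x6 ⊕ 0xE = 0x8.
C3: S = E(K, 0xE) = 0xA; 0x9 ⊕ 0xA = 0x3.
C4: S = E(K, 0xA) = 0x6; 0x0 ⊕ 0x6 = 0x6.

C0 = 0x7, C1 = 0xF, C2 = 0x8, C3 = 0x3, C4 = 0x6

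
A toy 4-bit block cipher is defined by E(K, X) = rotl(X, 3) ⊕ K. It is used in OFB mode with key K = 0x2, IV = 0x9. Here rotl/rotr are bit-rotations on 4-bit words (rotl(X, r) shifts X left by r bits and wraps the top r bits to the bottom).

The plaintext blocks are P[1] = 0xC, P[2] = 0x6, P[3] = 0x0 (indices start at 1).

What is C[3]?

C[3] = 0x8

OFB encryption: S_i = E(K, S_{i−1}) with S_{0} = IV; C_i = P_i ⊕ S_i.
C[1]: S = E(K, 0x9) = 0xE; 0xC ⊕ 0xE = 0x2.
C[2]: S = E(K, 0xE) = 0x5; 0x6 ⊕ 0x5 = 0x3.
C[3]: S = E(K, 0x5) = 0x8; 0x0 ⊕ 0x8 = 0x8.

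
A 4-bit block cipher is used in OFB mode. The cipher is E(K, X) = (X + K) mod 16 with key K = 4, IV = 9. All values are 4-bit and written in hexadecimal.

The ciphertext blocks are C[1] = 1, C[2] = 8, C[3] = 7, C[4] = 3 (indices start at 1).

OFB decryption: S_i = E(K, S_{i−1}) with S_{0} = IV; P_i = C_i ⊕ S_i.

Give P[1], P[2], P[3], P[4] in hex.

P[1]: S = E(K, 9) = D; 1 ⊕ D = C.
P[2]: S = E(K, D) = 1; 8 ⊕ 1 = 9.
P[3]: S = E(K, 1) = 5; 7 ⊕ 5 = 2.
P[4]: S = E(K, 5) = 9; 3 ⊕ 9 = A.

P[1] = C, P[2] = 9, P[3] = 2, P[4] = A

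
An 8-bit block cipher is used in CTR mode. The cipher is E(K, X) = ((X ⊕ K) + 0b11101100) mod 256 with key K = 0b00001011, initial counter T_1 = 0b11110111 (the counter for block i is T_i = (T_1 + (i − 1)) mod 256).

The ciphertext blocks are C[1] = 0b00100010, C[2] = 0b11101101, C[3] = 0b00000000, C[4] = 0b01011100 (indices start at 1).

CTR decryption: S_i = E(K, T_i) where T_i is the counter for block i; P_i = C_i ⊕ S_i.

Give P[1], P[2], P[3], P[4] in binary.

P[1] = 0b11001010, P[2] = 0b00110010, P[3] = 0b11011110, P[4] = 0b10000001

P[1]: T = 0b11110111, S = E(K, T) = 0b11101000; 0b00100010 ⊕ 0b11101000 = 0b11001010.
P[2]: T = 0b11111000, S = E(K, T) = 0b11011111; 0b11101101 ⊕ 0b11011111 = 0b00110010.
P[3]: T = 0b11111001, S = E(K, T) = 0b11011110; 0b00000000 ⊕ 0b11011110 = 0b11011110.
P[4]: T = 0b11111010, S = E(K, T) = 0b11011101; 0b01011100 ⊕ 0b11011101 = 0b10000001.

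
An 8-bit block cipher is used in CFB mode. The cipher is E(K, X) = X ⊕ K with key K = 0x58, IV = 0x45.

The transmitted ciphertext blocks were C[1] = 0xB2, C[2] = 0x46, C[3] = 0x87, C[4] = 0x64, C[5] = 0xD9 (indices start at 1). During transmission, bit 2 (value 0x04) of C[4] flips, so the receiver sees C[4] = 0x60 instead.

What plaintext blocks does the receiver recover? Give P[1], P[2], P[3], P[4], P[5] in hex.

P[1] = 0xAF, P[2] = 0xAC, P[3] = 0x99, P[4] = 0xBF, P[5] = 0xE1

CFB decryption: P_i = C_i ⊕ E(K, C_{i−1}), with C_{0} = IV.
Only C[4] changed, to 0x60. In CFB, a change in C_i flips the same bit in P_i and garbles P_{i+1}. Decrypting the received ciphertext:
P[1]: E(K, 0x45) = 0x1D; 0xB2 ⊕ 0x1D = 0xAF.
P[2]: E(K, 0xB2) = 0xEA; 0x46 ⊕ 0xEA = 0xAC.
P[3]: E(K, 0x46) = 0x1E; 0x87 ⊕ 0x1E = 0x99.
P[4]: E(K, 0x87) = 0xDF; 0x60 ⊕ 0xDF = 0xBF.
P[5]: E(K, 0x60) = 0x38; 0xD9 ⊕ 0x38 = 0xE1.
Blocks that differ from the original plaintext: P[4], P[5].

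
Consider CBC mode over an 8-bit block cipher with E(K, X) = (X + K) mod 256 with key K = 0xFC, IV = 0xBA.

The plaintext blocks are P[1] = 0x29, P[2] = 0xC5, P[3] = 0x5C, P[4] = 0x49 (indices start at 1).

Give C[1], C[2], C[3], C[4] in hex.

CBC encryption: C_i = E(K, P_i ⊕ C_{i−1}), with C_{0} = IV.
C[1]: P[1] ⊕ 0xBA = 0x93; E(K, 0x93) = 0x8F.
C[2]: P[2] ⊕ 0x8F = 0x4A; E(K, 0x4A) = 0x46.
C[3]: P[3] ⊕ 0x46 = 0x1A; E(K, 0x1A) = 0x16.
C[4]: P[4] ⊕ 0x16 = 0x5F; E(K, 0x5F) = 0x5B.

C[1] = 0x8F, C[2] = 0x46, C[3] = 0x16, C[4] = 0x5B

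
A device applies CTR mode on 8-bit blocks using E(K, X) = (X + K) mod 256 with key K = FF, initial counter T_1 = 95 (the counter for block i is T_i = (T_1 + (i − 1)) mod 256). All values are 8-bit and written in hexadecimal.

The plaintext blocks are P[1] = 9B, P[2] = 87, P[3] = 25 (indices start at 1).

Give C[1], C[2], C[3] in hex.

CTR encryption: S_i = E(K, T_i) where T_i is the counter for block i; C_i = P_i ⊕ S_i.
C[1]: T = 95, S = E(K, T) = 94; 9B ⊕ 94 = 0F.
C[2]: T = 96, S = E(K, T) = 95; 87 ⊕ 95 = 12.
C[3]: T = 97, S = E(K, T) = 96; 25 ⊕ 96 = B3.

C[1] = 0F, C[2] = 12, C[3] = B3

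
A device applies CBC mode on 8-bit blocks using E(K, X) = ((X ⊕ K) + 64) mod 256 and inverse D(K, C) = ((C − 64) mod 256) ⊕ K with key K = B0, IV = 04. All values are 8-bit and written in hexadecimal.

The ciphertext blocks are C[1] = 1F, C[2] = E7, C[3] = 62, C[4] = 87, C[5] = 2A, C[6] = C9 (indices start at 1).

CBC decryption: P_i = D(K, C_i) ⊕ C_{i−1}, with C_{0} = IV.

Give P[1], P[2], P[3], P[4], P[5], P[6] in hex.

P[1] = 0F, P[2] = 2C, P[3] = A9, P[4] = F1, P[5] = F1, P[6] = FF

P[1]: D(K, 1F) = 0B; 0B ⊕ 04 = 0F.
P[2]: D(K, E7) = 33; 33 ⊕ 1F = 2C.
P[3]: D(K, 62) = 4E; 4E ⊕ E7 = A9.
P[4]: D(K, 87) = 93; 93 ⊕ 62 = F1.
P[5]: D(K, 2A) = 76; 76 ⊕ 87 = F1.
P[6]: D(K, C9) = D5; D5 ⊕ 2A = FF.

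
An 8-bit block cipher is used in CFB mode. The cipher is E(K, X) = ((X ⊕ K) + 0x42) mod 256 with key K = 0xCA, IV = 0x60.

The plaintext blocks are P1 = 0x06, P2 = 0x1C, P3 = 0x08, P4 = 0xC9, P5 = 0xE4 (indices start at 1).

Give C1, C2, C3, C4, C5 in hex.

C1 = 0xEA, C2 = 0x7E, C3 = 0xFE, C4 = 0xBF, C5 = 0x53

CFB encryption: C_i = P_i ⊕ E(K, C_{i−1}), with C_{0} = IV.
C1: E(K, 0x60) = 0xEC; 0x06 ⊕ 0xEC = 0xEA.
C2: E(K, 0xEA) = 0x62; 0x1C ⊕ 0x62 = 0x7E.
C3: E(K, 0x7E) = 0xF6; 0x08 ⊕ 0xF6 = 0xFE.
C4: E(K, 0xFE) = 0x76; 0xC9 ⊕ 0x76 = 0xBF.
C5: E(K, 0xBF) = 0xB7; 0xE4 ⊕ 0xB7 = 0x53.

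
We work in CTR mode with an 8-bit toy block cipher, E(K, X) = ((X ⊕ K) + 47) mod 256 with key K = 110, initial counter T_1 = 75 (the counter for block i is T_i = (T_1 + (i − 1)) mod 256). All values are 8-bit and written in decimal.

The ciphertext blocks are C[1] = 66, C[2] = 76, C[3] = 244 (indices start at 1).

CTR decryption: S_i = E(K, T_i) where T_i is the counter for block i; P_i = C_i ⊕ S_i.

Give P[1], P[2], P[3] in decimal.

P[1]: T = 75, S = E(K, T) = 84; 66 ⊕ 84 = 22.
P[2]: T = 76, S = E(K, T) = 81; 76 ⊕ 81 = 29.
P[3]: T = 77, S = E(K, T) = 82; 244 ⊕ 82 = 166.

P[1] = 22, P[2] = 29, P[3] = 166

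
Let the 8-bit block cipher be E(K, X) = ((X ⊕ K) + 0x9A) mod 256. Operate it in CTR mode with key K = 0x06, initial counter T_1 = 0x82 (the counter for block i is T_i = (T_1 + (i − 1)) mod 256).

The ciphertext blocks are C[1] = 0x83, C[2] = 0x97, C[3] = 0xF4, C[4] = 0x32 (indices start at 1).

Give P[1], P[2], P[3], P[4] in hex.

CTR decryption: S_i = E(K, T_i) where T_i is the counter for block i; P_i = C_i ⊕ S_i.
P[1]: T = 0x82, S = E(K, T) = 0x1E; 0x83 ⊕ 0x1E = 0x9D.
P[2]: T = 0x83, S = E(K, T) = 0x1F; 0x97 ⊕ 0x1F = 0x88.
P[3]: T = 0x84, S = E(K, T) = 0x1C; 0xF4 ⊕ 0x1C = 0xE8.
P[4]: T = 0x85, S = E(K, T) = 0x1D; 0x32 ⊕ 0x1D = 0x2F.

P[1] = 0x9D, P[2] = 0x88, P[3] = 0xE8, P[4] = 0x2F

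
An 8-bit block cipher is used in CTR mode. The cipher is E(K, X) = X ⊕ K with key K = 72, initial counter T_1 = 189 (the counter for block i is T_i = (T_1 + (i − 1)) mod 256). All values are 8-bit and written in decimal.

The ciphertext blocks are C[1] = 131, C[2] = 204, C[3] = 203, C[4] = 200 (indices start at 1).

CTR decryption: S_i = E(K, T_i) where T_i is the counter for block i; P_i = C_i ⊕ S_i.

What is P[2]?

P[2] = 58

P[2]: T = 190, S = E(K, T) = 246; 204 ⊕ 246 = 58.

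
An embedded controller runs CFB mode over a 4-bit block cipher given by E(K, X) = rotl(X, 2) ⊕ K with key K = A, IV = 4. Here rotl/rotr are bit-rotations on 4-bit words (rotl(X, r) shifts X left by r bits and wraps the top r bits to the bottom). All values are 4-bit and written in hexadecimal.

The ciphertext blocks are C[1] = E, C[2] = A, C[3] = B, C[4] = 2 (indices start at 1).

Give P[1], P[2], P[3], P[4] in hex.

CFB decryption: P_i = C_i ⊕ E(K, C_{i−1}), with C_{0} = IV.
P[1]: E(K, 4) = B; E ⊕ B = 5.
P[2]: E(K, E) = 1; A ⊕ 1 = B.
P[3]: E(K, A) = 0; B ⊕ 0 = B.
P[4]: E(K, B) = 4; 2 ⊕ 4 = 6.

P[1] = 5, P[2] = B, P[3] = B, P[4] = 6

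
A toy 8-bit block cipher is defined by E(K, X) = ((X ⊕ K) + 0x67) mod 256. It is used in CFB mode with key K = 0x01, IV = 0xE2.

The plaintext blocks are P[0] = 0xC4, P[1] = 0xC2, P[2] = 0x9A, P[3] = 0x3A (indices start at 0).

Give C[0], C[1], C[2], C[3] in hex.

C[0] = 0x8E, C[1] = 0x34, C[2] = 0x06, C[3] = 0x54

CFB encryption: C_i = P_i ⊕ E(K, C_{i−1}), with C_{−1} = IV.
C[0]: E(K, 0xE2) = 0x4A; 0xC4 ⊕ 0x4A = 0x8E.
C[1]: E(K, 0x8E) = 0xF6; 0xC2 ⊕ 0xF6 = 0x34.
C[2]: E(K, 0x34) = 0x9C; 0x9A ⊕ 0x9C = 0x06.
C[3]: E(K, 0x06) = 0x6E; 0x3A ⊕ 0x6E = 0x54.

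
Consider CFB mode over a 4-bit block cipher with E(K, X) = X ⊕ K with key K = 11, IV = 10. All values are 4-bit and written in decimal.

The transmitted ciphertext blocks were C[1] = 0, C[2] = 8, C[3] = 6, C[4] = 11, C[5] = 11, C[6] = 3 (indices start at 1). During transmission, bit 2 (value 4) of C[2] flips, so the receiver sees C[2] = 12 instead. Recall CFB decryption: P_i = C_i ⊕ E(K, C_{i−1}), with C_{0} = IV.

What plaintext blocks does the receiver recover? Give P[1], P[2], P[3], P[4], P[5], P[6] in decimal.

Only C[2] changed, to 12. In CFB, a change in C_i flips the same bit in P_i and garbles P_{i+1}. Decrypting the received ciphertext:
P[1]: E(K, 10) = 1; 0 ⊕ 1 = 1.
P[2]: E(K, 0) = 11; 12 ⊕ 11 = 7.
P[3]: E(K, 12) = 7; 6 ⊕ 7 = 1.
P[4]: E(K, 6) = 13; 11 ⊕ 13 = 6.
P[5]: E(K, 11) = 0; 11 ⊕ 0 = 11.
P[6]: E(K, 11) = 0; 3 ⊕ 0 = 3.
Blocks that differ from the original plaintext: P[2], P[3].

P[1] = 1, P[2] = 7, P[3] = 1, P[4] = 6, P[5] = 11, P[6] = 3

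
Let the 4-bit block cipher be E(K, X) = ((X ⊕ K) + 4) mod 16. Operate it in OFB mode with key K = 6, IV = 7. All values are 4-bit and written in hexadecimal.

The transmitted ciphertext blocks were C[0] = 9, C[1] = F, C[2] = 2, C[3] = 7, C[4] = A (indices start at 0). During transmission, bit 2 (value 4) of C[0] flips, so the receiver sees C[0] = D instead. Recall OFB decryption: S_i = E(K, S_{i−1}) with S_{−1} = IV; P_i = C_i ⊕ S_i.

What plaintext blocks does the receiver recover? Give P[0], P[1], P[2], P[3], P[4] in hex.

P[0] = 8, P[1] = 8, P[2] = 7, P[3] = 0, P[4] = F

Only C[0] changed, to D. In OFB, a change in C_i flips the same bit in P_i only; the keystream is unaffected. Decrypting the received ciphertext:
P[0]: S = E(K, 7) = 5; D ⊕ 5 = 8.
P[1]: S = E(K, 5) = 7; F ⊕ 7 = 8.
P[2]: S = E(K, 7) = 5; 2 ⊕ 5 = 7.
P[3]: S = E(K, 5) = 7; 7 ⊕ 7 = 0.
P[4]: S = E(K, 7) = 5; A ⊕ 5 = F.
Blocks that differ from the original plaintext: P[0].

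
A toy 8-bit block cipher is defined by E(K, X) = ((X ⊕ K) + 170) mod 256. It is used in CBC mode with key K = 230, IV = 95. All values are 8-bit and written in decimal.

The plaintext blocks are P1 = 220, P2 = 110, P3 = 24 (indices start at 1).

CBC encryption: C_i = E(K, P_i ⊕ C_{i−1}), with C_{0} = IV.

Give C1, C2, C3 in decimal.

C1: P1 ⊕ 95 = 131; E(K, 131) = 15.
C2: P2 ⊕ 15 = 97; E(K, 97) = 49.
C3: P3 ⊕ 49 = 41; E(K, 41) = 121.

C1 = 15, C2 = 49, C3 = 121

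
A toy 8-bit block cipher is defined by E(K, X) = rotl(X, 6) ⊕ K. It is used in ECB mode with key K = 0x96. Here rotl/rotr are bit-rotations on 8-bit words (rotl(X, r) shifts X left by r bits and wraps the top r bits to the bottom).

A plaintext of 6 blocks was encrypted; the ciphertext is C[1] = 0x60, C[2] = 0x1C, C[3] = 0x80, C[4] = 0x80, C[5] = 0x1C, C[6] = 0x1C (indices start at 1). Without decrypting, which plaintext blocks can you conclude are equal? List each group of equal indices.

P[2] = P[5] = P[6]; P[3] = P[4]

ECB encrypts each block independently with the same key, so equal ciphertext blocks imply equal plaintext blocks.
C[2] = C[5] = C[6] = 0x1C, so P[2] = P[5] = P[6].
C[3] = C[4] = 0x80, so P[3] = P[4].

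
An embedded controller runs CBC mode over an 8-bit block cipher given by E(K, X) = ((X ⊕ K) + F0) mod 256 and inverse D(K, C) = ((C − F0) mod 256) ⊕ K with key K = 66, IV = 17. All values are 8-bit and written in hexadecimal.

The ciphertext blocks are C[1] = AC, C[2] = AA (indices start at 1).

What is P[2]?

P[2] = 70

CBC decryption: P_i = D(K, C_i) ⊕ C_{i−1}, with C_{0} = IV.
P[2]: D(K, AA) = DC; DC ⊕ AC = 70.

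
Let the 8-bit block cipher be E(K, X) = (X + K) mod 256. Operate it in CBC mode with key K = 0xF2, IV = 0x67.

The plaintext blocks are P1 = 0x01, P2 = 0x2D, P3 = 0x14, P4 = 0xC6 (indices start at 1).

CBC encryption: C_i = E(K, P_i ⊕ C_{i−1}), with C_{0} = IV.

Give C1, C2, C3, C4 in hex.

C1: P1 ⊕ 0x67 = 0x66; E(K, 0x66) = 0x58.
C2: P2 ⊕ 0x58 = 0x75; E(K, 0x75) = 0x67.
C3: P3 ⊕ 0x67 = 0x73; E(K, 0x73) = 0x65.
C4: P4 ⊕ 0x65 = 0xA3; E(K, 0xA3) = 0x95.

C1 = 0x58, C2 = 0x67, C3 = 0x65, C4 = 0x95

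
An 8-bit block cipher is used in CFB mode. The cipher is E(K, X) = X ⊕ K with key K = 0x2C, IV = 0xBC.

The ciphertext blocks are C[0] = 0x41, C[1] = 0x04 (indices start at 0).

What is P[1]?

P[1] = 0x69

CFB decryption: P_i = C_i ⊕ E(K, C_{i−1}), with C_{−1} = IV.
P[1]: E(K, 0x41) = 0x6D; 0x04 ⊕ 0x6D = 0x69.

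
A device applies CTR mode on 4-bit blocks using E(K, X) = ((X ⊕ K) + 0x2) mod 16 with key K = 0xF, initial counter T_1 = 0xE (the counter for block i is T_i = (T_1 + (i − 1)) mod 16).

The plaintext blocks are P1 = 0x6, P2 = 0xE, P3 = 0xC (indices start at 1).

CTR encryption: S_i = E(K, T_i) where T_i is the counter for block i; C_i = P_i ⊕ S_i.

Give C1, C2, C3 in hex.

C1: T = 0xE, S = E(K, T) = 0x3; 0x6 ⊕ 0x3 = 0x5.
C2: T = 0xF, S = E(K, T) = 0x2; 0xE ⊕ 0x2 = 0xC.
C3: T = 0x0, S = E(K, T) = 0x1; 0xC ⊕ 0x1 = 0xD.

C1 = 0x5, C2 = 0xC, C3 = 0xD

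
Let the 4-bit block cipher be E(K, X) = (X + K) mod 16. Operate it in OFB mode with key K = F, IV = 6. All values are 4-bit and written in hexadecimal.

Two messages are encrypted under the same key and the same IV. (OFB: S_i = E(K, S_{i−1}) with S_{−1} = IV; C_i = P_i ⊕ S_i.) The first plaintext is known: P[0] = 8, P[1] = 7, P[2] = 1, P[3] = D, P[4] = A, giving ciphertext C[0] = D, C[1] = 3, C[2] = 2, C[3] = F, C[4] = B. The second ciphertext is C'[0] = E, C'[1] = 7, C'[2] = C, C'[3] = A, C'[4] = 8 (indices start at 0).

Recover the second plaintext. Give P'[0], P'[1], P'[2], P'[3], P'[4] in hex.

P'[0] = B, P'[1] = 3, P'[2] = F, P'[3] = 8, P'[4] = 9

In OFB with a reused IV, both messages share the same keystream S_i, so C_i ⊕ C'_i = P_i ⊕ P'_i and thus P'_i = P_i ⊕ C_i ⊕ C'_i.
P'[0]: 8 ⊕ D ⊕ E = B.
P'[1]: 7 ⊕ 3 ⊕ 7 = 3.
P'[2]: 1 ⊕ 2 ⊕ C = F.
P'[3]: D ⊕ F ⊕ A = 8.
P'[4]: A ⊕ B ⊕ 8 = 9.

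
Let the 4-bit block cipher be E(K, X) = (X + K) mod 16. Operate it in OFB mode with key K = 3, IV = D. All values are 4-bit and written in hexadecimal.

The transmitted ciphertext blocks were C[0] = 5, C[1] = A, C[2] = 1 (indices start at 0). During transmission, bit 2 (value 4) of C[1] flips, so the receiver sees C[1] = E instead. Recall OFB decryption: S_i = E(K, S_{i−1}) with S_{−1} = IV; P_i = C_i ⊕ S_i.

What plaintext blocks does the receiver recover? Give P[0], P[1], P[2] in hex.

Only C[1] changed, to E. In OFB, a change in C_i flips the same bit in P_i only; the keystream is unaffected. Decrypting the received ciphertext:
P[0]: S = E(K, D) = 0; 5 ⊕ 0 = 5.
P[1]: S = E(K, 0) = 3; E ⊕ 3 = D.
P[2]: S = E(K, 3) = 6; 1 ⊕ 6 = 7.
Blocks that differ from the original plaintext: P[1].

P[0] = 5, P[1] = D, P[2] = 7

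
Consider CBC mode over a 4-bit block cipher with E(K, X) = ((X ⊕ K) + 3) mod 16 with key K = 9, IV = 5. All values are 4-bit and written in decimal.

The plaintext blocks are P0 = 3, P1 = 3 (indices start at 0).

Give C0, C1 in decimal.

CBC encryption: C_i = E(K, P_i ⊕ C_{i−1}), with C_{−1} = IV.
C0: P0 ⊕ 5 = 6; E(K, 6) = 2.
C1: P1 ⊕ 2 = 1; E(K, 1) = 11.

C0 = 2, C1 = 11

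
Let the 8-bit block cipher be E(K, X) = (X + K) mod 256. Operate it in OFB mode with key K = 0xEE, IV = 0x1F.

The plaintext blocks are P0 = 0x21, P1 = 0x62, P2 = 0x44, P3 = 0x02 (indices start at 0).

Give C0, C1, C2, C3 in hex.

OFB encryption: S_i = E(K, S_{i−1}) with S_{−1} = IV; C_i = P_i ⊕ S_i.
C0: S = E(K, 0x1F) = 0x0D; 0x21 ⊕ 0x0D = 0x2C.
C1: S = E(K, 0x0D) = 0xFB; 0x62 ⊕ 0xFB = 0x99.
C2: S = E(K, 0xFB) = 0xE9; 0x44 ⊕ 0xE9 = 0xAD.
C3: S = E(K, 0xE9) = 0xD7; 0x02 ⊕ 0xD7 = 0xD5.

C0 = 0x2C, C1 = 0x99, C2 = 0xAD, C3 = 0xD5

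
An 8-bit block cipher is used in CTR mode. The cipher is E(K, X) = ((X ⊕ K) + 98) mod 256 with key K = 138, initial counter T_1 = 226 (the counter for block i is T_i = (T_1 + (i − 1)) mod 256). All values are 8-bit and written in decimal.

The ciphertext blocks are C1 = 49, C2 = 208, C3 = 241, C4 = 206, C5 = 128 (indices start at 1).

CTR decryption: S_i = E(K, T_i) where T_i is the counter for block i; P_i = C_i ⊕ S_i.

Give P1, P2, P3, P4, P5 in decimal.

P1: T = 226, S = E(K, T) = 202; 49 ⊕ 202 = 251.
P2: T = 227, S = E(K, T) = 203; 208 ⊕ 203 = 27.
P3: T = 228, S = E(K, T) = 208; 241 ⊕ 208 = 33.
P4: T = 229, S = E(K, T) = 209; 206 ⊕ 209 = 31.
P5: T = 230, S = E(K, T) = 206; 128 ⊕ 206 = 78.

P1 = 251, P2 = 27, P3 = 33, P4 = 31, P5 = 78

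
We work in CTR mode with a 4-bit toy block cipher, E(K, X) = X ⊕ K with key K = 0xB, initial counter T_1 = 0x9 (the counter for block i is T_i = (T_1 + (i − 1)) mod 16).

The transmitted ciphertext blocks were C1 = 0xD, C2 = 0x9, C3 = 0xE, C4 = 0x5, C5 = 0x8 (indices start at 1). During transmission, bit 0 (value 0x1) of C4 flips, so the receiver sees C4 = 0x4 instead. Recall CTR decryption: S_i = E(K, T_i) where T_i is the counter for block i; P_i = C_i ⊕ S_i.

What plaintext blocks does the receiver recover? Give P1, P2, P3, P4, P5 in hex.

Only C4 changed, to 0x4. In CTR, a change in C_i flips the same bit in P_i only; the keystream is unaffected. Decrypting the received ciphertext:
P1: T = 0x9, S = E(K, T) = 0x2; 0xD ⊕ 0x2 = 0xF.
P2: T = 0xA, S = E(K, T) = 0x1; 0x9 ⊕ 0x1 = 0x8.
P3: T = 0xB, S = E(K, T) = 0x0; 0xE ⊕ 0x0 = 0xE.
P4: T = 0xC, S = E(K, T) = 0x7; 0x4 ⊕ 0x7 = 0x3.
P5: T = 0xD, S = E(K, T) = 0x6; 0x8 ⊕ 0x6 = 0xE.
Blocks that differ from the original plaintext: P4.

P1 = 0xF, P2 = 0x8, P3 = 0xE, P4 = 0x3, P5 = 0xE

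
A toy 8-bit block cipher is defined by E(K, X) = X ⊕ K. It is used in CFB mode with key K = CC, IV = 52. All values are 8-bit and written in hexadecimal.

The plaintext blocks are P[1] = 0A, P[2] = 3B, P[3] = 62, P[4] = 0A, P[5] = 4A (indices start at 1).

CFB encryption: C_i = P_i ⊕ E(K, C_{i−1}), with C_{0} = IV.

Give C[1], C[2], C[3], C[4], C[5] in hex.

C[1] = 94, C[2] = 63, C[3] = CD, C[4] = 0B, C[5] = 8D

C[1]: E(K, 52) = 9E; 0A ⊕ 9E = 94.
C[2]: E(K, 94) = 58; 3B ⊕ 58 = 63.
C[3]: E(K, 63) = AF; 62 ⊕ AF = CD.
C[4]: E(K, CD) = 01; 0A ⊕ 01 = 0B.
C[5]: E(K, 0B) = C7; 4A ⊕ C7 = 8D.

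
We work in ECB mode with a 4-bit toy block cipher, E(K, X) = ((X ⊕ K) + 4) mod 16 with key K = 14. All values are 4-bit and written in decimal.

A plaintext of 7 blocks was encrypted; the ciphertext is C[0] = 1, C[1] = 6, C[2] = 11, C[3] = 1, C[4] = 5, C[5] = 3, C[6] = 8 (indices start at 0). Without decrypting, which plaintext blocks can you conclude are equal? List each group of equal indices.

P[0] = P[3]

ECB encrypts each block independently with the same key, so equal ciphertext blocks imply equal plaintext blocks.
C[0] = C[3] = 1, so P[0] = P[3].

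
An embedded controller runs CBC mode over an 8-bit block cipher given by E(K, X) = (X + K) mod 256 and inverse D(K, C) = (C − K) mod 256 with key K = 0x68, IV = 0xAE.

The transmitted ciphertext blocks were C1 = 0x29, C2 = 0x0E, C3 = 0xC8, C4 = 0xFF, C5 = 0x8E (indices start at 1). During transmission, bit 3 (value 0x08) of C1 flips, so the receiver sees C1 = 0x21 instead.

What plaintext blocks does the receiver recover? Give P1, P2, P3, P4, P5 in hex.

P1 = 0x17, P2 = 0x87, P3 = 0x6E, P4 = 0x5F, P5 = 0xD9

CBC decryption: P_i = D(K, C_i) ⊕ C_{i−1}, with C_{0} = IV.
Only C1 changed, to 0x21. In CBC, a change in C_i garbles P_i and flips the same bit in P_{i+1}. Decrypting the received ciphertext:
P1: D(K, 0x21) = 0xB9; 0xB9 ⊕ 0xAE = 0x17.
P2: D(K, 0x0E) = 0xA6; 0xA6 ⊕ 0x21 = 0x87.
P3: D(K, 0xC8) = 0x60; 0x60 ⊕ 0x0E = 0x6E.
P4: D(K, 0xFF) = 0x97; 0x97 ⊕ 0xC8 = 0x5F.
P5: D(K, 0x8E) = 0x26; 0x26 ⊕ 0xFF = 0xD9.
Blocks that differ from the original plaintext: P1, P2.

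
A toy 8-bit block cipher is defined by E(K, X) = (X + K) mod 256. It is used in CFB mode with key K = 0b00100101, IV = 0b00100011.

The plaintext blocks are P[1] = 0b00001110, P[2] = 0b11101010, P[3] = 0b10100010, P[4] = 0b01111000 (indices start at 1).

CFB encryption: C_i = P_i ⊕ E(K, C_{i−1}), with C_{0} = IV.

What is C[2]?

C[1]: E(K, 0b00100011) = 0b01001000; 0b00001110 ⊕ 0b01001000 = 0b01000110.
C[2]: E(K, 0b01000110) = 0b01101011; 0b11101010 ⊕ 0b01101011 = 0b10000001.

C[2] = 0b10000001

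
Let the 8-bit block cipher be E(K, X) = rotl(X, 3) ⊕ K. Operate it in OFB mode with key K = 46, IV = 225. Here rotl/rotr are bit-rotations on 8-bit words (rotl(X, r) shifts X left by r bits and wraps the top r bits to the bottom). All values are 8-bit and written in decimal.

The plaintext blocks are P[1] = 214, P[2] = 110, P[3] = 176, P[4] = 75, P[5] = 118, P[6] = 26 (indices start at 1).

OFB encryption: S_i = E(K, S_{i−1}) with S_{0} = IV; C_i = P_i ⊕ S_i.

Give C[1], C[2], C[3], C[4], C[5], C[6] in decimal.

C[1] = 247, C[2] = 73, C[3] = 167, C[4] = 221, C[5] = 236, C[6] = 224

C[1]: S = E(K, 225) = 33; 214 ⊕ 33 = 247.
C[2]: S = E(K, 33) = 39; 110 ⊕ 39 = 73.
C[3]: S = E(K, 39) = 23; 176 ⊕ 23 = 167.
C[4]: S = E(K, 23) = 150; 75 ⊕ 150 = 221.
C[5]: S = E(K, 150) = 154; 118 ⊕ 154 = 236.
C[6]: S = E(K, 154) = 250; 26 ⊕ 250 = 224.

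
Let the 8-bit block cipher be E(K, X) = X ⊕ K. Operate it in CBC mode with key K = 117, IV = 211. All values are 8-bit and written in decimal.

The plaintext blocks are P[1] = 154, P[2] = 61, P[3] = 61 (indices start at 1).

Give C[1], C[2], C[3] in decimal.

C[1] = 60, C[2] = 116, C[3] = 60

CBC encryption: C_i = E(K, P_i ⊕ C_{i−1}), with C_{0} = IV.
C[1]: P[1] ⊕ 211 = 73; E(K, 73) = 60.
C[2]: P[2] ⊕ 60 = 1; E(K, 1) = 116.
C[3]: P[3] ⊕ 116 = 73; E(K, 73) = 60.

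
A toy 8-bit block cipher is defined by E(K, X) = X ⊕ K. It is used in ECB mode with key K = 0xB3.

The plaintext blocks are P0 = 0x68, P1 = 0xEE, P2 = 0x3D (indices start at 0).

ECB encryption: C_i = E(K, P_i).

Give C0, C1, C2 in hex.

C0: E(K, 0x68) = 0xDB.
C1: E(K, 0xEE) = 0x5D.
C2: E(K, 0x3D) = 0x8E.

C0 = 0xDB, C1 = 0x5D, C2 = 0x8E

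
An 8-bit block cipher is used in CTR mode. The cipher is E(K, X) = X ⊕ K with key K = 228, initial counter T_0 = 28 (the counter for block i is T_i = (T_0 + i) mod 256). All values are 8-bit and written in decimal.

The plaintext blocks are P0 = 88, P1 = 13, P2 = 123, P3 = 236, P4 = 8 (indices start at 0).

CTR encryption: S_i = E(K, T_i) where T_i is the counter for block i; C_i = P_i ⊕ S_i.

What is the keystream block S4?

196

C0: T = 28, S = E(K, T) = 248; 88 ⊕ 248 = 160.
C1: T = 29, S = E(K, T) = 249; 13 ⊕ 249 = 244.
C2: T = 30, S = E(K, T) = 250; 123 ⊕ 250 = 129.
C3: T = 31, S = E(K, T) = 251; 236 ⊕ 251 = 23.
C4: T = 32, S = E(K, T) = 196; 8 ⊕ 196 = 204.
So S4 = 196.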